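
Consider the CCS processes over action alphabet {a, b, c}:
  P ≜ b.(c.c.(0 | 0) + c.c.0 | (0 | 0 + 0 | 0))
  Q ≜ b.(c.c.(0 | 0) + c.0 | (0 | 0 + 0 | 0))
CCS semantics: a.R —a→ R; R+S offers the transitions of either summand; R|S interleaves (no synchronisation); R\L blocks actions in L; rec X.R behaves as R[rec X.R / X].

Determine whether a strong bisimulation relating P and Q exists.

LTS(P): 6 reachable states
  u0 = b.(c.c.(0 | 0) + c.c.0 | (0 | 0 + 0 | 0)) | ··b··> u1
  u1 = c.c.(0 | 0) + c.c.0 | (0 | 0 + 0 | 0) | ··c··> u2, ··c··> u3
  u2 = c.(0 | 0) | ··c··> u4
  u3 = c.0 | (0 | 0 + 0 | 0) | ··c··> u5
  u4 = 0 | 0 | ·
  u5 = 0 | (0 | 0 + 0 | 0) | ·
LTS(Q): 5 reachable states
  v0 = b.(c.c.(0 | 0) + c.0 | (0 | 0 + 0 | 0)) | ··b··> v1
  v1 = c.c.(0 | 0) + c.0 | (0 | 0 + 0 | 0) | ··c··> v2, ··c··> v3
  v2 = 0 | (0 | 0 + 0 | 0) | ·
  v3 = c.(0 | 0) | ··c··> v4
  v4 = 0 | 0 | ·
Partition-refinement fixed point:
  B0 = {u0}
  B1 = {u1}
  B2 = {u2, u3, v3}
  B3 = {u4, u5, v2, v4}
  B4 = {v0}
  B5 = {v1}
u0 ∈ B0, v0 ∈ B4 → different blocks

P ≁ Q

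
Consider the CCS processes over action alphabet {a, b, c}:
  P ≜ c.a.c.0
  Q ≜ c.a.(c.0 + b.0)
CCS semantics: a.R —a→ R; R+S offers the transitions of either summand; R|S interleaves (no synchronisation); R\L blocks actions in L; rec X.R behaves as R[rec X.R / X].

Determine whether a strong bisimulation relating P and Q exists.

not bisimilar

LTS(P): 4 reachable states
  s0 = c.a.c.0 :: =c=> s1
  s1 = a.c.0 :: =a=> s2
  s2 = c.0 :: =c=> s3
  s3 = 0 :: (no moves)
LTS(Q): 4 reachable states
  t0 = c.a.(c.0 + b.0) :: =c=> t1
  t1 = a.(c.0 + b.0) :: =a=> t2
  t2 = c.0 + b.0 :: =b=> t3, =c=> t3
  t3 = 0 :: (no moves)
Coarsest stable partition (strong bisimilarity classes):
  B0 = {s0}
  B1 = {s1}
  B2 = {s2}
  B3 = {s3, t3}
  B4 = {t0}
  B5 = {t1}
  B6 = {t2}
s0 ∈ B0, t0 ∈ B4 → different blocks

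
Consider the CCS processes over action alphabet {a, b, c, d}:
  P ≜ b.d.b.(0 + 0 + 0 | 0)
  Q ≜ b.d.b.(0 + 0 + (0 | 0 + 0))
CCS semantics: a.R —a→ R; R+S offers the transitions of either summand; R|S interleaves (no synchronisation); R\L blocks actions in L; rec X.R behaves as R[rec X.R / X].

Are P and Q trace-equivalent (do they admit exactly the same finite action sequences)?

P's transition system — 4 states:
  m0 = b.d.b.(0 + 0 + 0 | 0) :: —b→ m1
  m1 = d.b.(0 + 0 + 0 | 0) :: —d→ m2
  m2 = b.(0 + 0 + 0 | 0) :: —b→ m3
  m3 = 0 + 0 + 0 | 0 :: ∅
Q's transition system — 4 states:
  n0 = b.d.b.(0 + 0 + (0 | 0 + 0)) :: —b→ n1
  n1 = d.b.(0 + 0 + (0 | 0 + 0)) :: —d→ n2
  n2 = b.(0 + 0 + (0 | 0 + 0)) :: —b→ n3
  n3 = 0 + 0 + (0 | 0 + 0) :: ∅
Coarsest stable partition (strong bisimilarity classes):
  B0 = {m0, n0}
  B1 = {m1, n1}
  B2 = {m2, n2}
  B3 = {m3, n3}
m0 ∈ B0, n0 ∈ B0 → same block
Bisimilar ⇒ trace-equivalent.

traces(P) = traces(Q)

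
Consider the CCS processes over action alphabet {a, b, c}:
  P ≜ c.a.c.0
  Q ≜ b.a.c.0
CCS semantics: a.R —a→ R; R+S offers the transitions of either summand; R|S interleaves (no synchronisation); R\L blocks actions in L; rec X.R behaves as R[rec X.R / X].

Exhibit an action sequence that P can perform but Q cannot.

c

P's transition system — 4 states:
  u0 = c.a.c.0 ⊢ --c--▸ u1
  u1 = a.c.0 ⊢ --a--▸ u2
  u2 = c.0 ⊢ --c--▸ u3
  u3 = 0 ⊢ stopped
Q's transition system — 4 states:
  v0 = b.a.c.0 ⊢ --b--▸ v1
  v1 = a.c.0 ⊢ --a--▸ v2
  v2 = c.0 ⊢ --c--▸ v3
  v3 = 0 ⊢ stopped
Trace ⟨c⟩ through P, begin at {u0}:
  [1] c ⇒ {u1}
  ✓ P
Trace ⟨c⟩ through Q, begin at {v0}:
  [1] c ⇒ ∅ (Q stuck)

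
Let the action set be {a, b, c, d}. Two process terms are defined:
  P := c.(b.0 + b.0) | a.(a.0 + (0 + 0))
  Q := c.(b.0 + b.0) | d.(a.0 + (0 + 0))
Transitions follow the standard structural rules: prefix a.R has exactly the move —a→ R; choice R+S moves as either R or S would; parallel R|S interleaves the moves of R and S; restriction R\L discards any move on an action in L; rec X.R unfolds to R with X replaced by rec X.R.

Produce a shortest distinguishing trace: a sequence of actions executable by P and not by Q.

Reachable graph of P (9 states):
  p0 = c.(b.0 + b.0) | a.(a.0 + (0 + 0)) ⊢ ··a··> p1, ··c··> p2
  p1 = c.(b.0 + b.0) | (a.0 + (0 + 0)) ⊢ ··a··> p3, ··c··> p4
  p2 = (b.0 + b.0) | a.(a.0 + (0 + 0)) ⊢ ··a··> p4, ··b··> p5
  p3 = c.(b.0 + b.0) | 0 ⊢ ··c··> p6
  p4 = (b.0 + b.0) | (a.0 + (0 + 0)) ⊢ ··a··> p6, ··b··> p7
  p5 = 0 | a.(a.0 + (0 + 0)) ⊢ ··a··> p7
  p6 = (b.0 + b.0) | 0 ⊢ ··b··> p8
  p7 = 0 | (a.0 + (0 + 0)) ⊢ ··a··> p8
  p8 = 0 | 0 ⊢ ·
Reachable graph of Q (9 states):
  q0 = c.(b.0 + b.0) | d.(a.0 + (0 + 0)) ⊢ ··c··> q1, ··d··> q2
  q1 = (b.0 + b.0) | d.(a.0 + (0 + 0)) ⊢ ··b··> q3, ··d··> q4
  q2 = c.(b.0 + b.0) | (a.0 + (0 + 0)) ⊢ ··a··> q5, ··c··> q4
  q3 = 0 | d.(a.0 + (0 + 0)) ⊢ ··d··> q6
  q4 = (b.0 + b.0) | (a.0 + (0 + 0)) ⊢ ··a··> q7, ··b··> q6
  q5 = c.(b.0 + b.0) | 0 ⊢ ··c··> q7
  q6 = 0 | (a.0 + (0 + 0)) ⊢ ··a··> q8
  q7 = (b.0 + b.0) | 0 ⊢ ··b··> q8
  q8 = 0 | 0 ⊢ ·
Executing a from P (initial set {p0}):
  [1] a ⇒ {p1}
  ✓ P
Executing a from Q (initial set {q0}):
  [1] a ⇒ no successor for Q

a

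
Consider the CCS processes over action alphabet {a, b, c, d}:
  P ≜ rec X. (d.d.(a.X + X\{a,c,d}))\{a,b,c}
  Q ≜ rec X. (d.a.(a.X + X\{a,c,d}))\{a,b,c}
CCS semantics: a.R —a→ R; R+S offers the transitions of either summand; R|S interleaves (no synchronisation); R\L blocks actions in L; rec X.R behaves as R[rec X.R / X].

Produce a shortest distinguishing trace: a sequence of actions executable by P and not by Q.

dd

LTS(P): 3 reachable states
  m0 = rec X. (d.d.(a.X + X\{a,c,d}))\{a,b,c} has moves —d→ m1
  m1 = (d.(a.(rec X. (d.d.(a.X + X\{a,c,d}))\{a,b,c}) + (rec X. (d.d.(a.X + X\{a,c,d}))\{a,b,c})\{a,c,d}))\{a,b,c} has moves —d→ m2
  m2 = (a.(rec X. (d.d.(a.X + X\{a,c,d}))\{a,b,c}) + (rec X. (d.d.(a.X + X\{a,c,d}))\{a,b,c})\{a,c,d})\{a,b,c} has moves ·
LTS(Q): 2 reachable states
  n0 = rec X. (d.a.(a.X + X\{a,c,d}))\{a,b,c} has moves —d→ n1
  n1 = (a.(a.(rec X. (d.a.(a.X + X\{a,c,d}))\{a,b,c}) + (rec X. (d.a.(a.X + X\{a,c,d}))\{a,b,c})\{a,c,d}))\{a,b,c} has moves ·
Run σ = ⟨dd⟩ on P: start {m0}
  step 1 (d): {m1}
  step 2 (d): {m2}
  ✓ P
Run σ = ⟨dd⟩ on Q: start {n0}
  step 1 (d): {n1}
  step 2 (d): ∅  — Q cannot continue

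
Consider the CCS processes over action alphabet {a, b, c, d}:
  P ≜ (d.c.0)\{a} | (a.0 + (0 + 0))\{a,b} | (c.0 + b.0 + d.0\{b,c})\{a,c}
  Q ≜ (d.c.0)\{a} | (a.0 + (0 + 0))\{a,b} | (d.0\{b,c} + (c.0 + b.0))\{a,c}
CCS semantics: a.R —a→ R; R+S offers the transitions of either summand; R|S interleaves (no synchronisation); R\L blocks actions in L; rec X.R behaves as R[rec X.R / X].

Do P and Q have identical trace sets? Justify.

trace-equivalent

LTS(P): 9 reachable states
  u0 = (d.c.0)\{a} | (a.0 + (0 + 0))\{a,b} | (c.0 + b.0 + d.0\{b,c})\{a,c} :: ··b··> u1, ··d··> u2, ··d··> u3
  u1 = (d.c.0)\{a} | (a.0 + (0 + 0))\{a,b} | 0\{a,c} :: ··d··> u4
  u2 = (c.0)\{a} | (a.0 + (0 + 0))\{a,b} | (c.0 + b.0 + d.0\{b,c})\{a,c} :: ··b··> u4, ··c··> u5, ··d··> u6
  u3 = (d.c.0)\{a} | (a.0 + (0 + 0))\{a,b} | 0\{b,c}\{a,c} :: ··d··> u6
  u4 = (c.0)\{a} | (a.0 + (0 + 0))\{a,b} | 0\{a,c} :: ··c··> u7
  u5 = 0\{a} | (a.0 + (0 + 0))\{a,b} | (c.0 + b.0 + d.0\{b,c})\{a,c} :: ··b··> u7, ··d··> u8
  u6 = (c.0)\{a} | (a.0 + (0 + 0))\{a,b} | 0\{b,c}\{a,c} :: ··c··> u8
  u7 = 0\{a} | (a.0 + (0 + 0))\{a,b} | 0\{a,c} :: (no moves)
  u8 = 0\{a} | (a.0 + (0 + 0))\{a,b} | 0\{b,c}\{a,c} :: (no moves)
LTS(Q): 9 reachable states
  v0 = (d.c.0)\{a} | (a.0 + (0 + 0))\{a,b} | (d.0\{b,c} + (c.0 + b.0))\{a,c} :: ··b··> v1, ··d··> v2, ··d··> v3
  v1 = (d.c.0)\{a} | (a.0 + (0 + 0))\{a,b} | 0\{a,c} :: ··d··> v4
  v2 = (c.0)\{a} | (a.0 + (0 + 0))\{a,b} | (d.0\{b,c} + (c.0 + b.0))\{a,c} :: ··b··> v4, ··c··> v5, ··d··> v6
  v3 = (d.c.0)\{a} | (a.0 + (0 + 0))\{a,b} | 0\{b,c}\{a,c} :: ··d··> v6
  v4 = (c.0)\{a} | (a.0 + (0 + 0))\{a,b} | 0\{a,c} :: ··c··> v7
  v5 = 0\{a} | (a.0 + (0 + 0))\{a,b} | (d.0\{b,c} + (c.0 + b.0))\{a,c} :: ··b··> v7, ··d··> v8
  v6 = (c.0)\{a} | (a.0 + (0 + 0))\{a,b} | 0\{b,c}\{a,c} :: ··c··> v8
  v7 = 0\{a} | (a.0 + (0 + 0))\{a,b} | 0\{a,c} :: (no moves)
  v8 = 0\{a} | (a.0 + (0 + 0))\{a,b} | 0\{b,c}\{a,c} :: (no moves)
Coarsest stable partition (strong bisimilarity classes):
  B0 = {u0, v0}
  B1 = {u1, u3, v1, v3}
  B2 = {u4, u6, v4, v6}
  B3 = {u7, u8, v7, v8}
  B4 = {u2, v2}
  B5 = {u5, v5}
u0 ∈ B0, v0 ∈ B0 → same block
Bisimilar ⇒ trace-equivalent.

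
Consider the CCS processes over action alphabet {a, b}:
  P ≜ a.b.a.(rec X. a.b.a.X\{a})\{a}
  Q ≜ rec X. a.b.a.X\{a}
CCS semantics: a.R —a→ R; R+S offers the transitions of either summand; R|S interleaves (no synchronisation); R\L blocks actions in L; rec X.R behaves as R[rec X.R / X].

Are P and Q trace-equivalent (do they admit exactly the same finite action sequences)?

traces(P) = traces(Q)

Reachable graph of P (4 states):
  s0 = a.b.a.(rec X. a.b.a.X\{a})\{a} ⊢ —a→ s1
  s1 = b.a.(rec X. a.b.a.X\{a})\{a} ⊢ —b→ s2
  s2 = a.(rec X. a.b.a.X\{a})\{a} ⊢ —a→ s3
  s3 = (rec X. a.b.a.X\{a})\{a} ⊢ stopped
Reachable graph of Q (4 states):
  t0 = rec X. a.b.a.X\{a} ⊢ —a→ t1
  t1 = b.a.(rec X. a.b.a.X\{a})\{a} ⊢ —b→ t2
  t2 = a.(rec X. a.b.a.X\{a})\{a} ⊢ —a→ t3
  t3 = (rec X. a.b.a.X\{a})\{a} ⊢ stopped
Bisimilarity quotient blocks:
  B0 = {s0, t0}
  B1 = {s1, t1}
  B2 = {s2, t2}
  B3 = {s3, t3}
s0 ∈ B0, t0 ∈ B0 → same block
Bisimilar ⇒ trace-equivalent.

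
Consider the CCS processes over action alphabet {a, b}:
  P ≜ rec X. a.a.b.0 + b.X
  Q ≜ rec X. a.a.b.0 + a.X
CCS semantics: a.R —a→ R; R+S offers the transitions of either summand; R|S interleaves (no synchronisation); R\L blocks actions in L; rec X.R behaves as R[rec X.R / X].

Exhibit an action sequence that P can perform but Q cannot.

b

P's transition system — 4 states:
  s0 = rec X. a.a.b.0 + b.X has moves =a=> s1, =b=> s0
  s1 = a.b.0 has moves =a=> s2
  s2 = b.0 has moves =b=> s3
  s3 = 0 has moves deadlocked
Q's transition system — 4 states:
  t0 = rec X. a.a.b.0 + a.X has moves =a=> t0, =a=> t1
  t1 = a.b.0 has moves =a=> t2
  t2 = b.0 has moves =b=> t3
  t3 = 0 has moves deadlocked
Run σ = ⟨b⟩ on P: start {s0}
  step 1 (b): {s0}
  P completes σ.
Run σ = ⟨b⟩ on Q: start {t0}
  step 1 (b): no successor for Q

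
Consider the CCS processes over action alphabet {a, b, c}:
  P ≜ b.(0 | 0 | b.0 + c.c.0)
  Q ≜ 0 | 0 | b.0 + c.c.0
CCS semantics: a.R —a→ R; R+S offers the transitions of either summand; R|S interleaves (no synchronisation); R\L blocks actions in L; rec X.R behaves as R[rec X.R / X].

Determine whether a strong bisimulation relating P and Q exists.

not bisimilar

LTS(P): 5 reachable states
  u0 = b.(0 | 0 | b.0 + c.c.0) :: =b=> u1
  u1 = 0 | 0 | b.0 + c.c.0 :: =b=> u2, =c=> u3
  u2 = 0 | 0 | 0 :: ∅
  u3 = c.0 :: =c=> u4
  u4 = 0 :: ∅
LTS(Q): 4 reachable states
  v0 = 0 | 0 | b.0 + c.c.0 :: =b=> v1, =c=> v2
  v1 = 0 | 0 | 0 :: ∅
  v2 = c.0 :: =c=> v3
  v3 = 0 :: ∅
Coarsest stable partition (strong bisimilarity classes):
  B0 = {u0}
  B1 = {u1, v0}
  B2 = {u3, v2}
  B3 = {u2, u4, v1, v3}
u0 ∈ B0, v0 ∈ B1 → different blocks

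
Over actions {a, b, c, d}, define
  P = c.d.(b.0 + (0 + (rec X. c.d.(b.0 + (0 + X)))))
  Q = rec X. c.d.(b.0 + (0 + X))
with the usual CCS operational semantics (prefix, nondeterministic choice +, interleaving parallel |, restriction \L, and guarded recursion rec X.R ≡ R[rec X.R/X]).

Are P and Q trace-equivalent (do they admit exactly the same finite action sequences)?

LTS(P): 4 reachable states
  p0 = c.d.(b.0 + (0 + (rec X. c.d.(b.0 + (0 + X))))) ⊢ —c→ p1
  p1 = d.(b.0 + (0 + (rec X. c.d.(b.0 + (0 + X))))) ⊢ —d→ p2
  p2 = b.0 + (0 + (rec X. c.d.(b.0 + (0 + X)))) ⊢ —b→ p3, —c→ p1
  p3 = 0 ⊢ stopped
LTS(Q): 4 reachable states
  q0 = rec X. c.d.(b.0 + (0 + X)) ⊢ —c→ q1
  q1 = d.(b.0 + (0 + (rec X. c.d.(b.0 + (0 + X))))) ⊢ —d→ q2
  q2 = b.0 + (0 + (rec X. c.d.(b.0 + (0 + X)))) ⊢ —b→ q3, —c→ q1
  q3 = 0 ⊢ stopped
Coarsest stable partition (strong bisimilarity classes):
  B0 = {p0, q0}
  B1 = {p1, q1}
  B2 = {p2, q2}
  B3 = {p3, q3}
p0 ∈ B0, q0 ∈ B0 → same block
Bisimilar ⇒ trace-equivalent.

traces(P) = traces(Q)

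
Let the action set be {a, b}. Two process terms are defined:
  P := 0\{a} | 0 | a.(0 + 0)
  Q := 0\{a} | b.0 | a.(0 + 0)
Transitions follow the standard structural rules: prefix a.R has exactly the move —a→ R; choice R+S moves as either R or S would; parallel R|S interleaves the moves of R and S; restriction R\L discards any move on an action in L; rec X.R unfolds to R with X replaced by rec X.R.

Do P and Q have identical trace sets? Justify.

Reachable graph of P (2 states):
  u0 = 0\{a} | 0 | a.(0 + 0) ⊢ -a-> u1
  u1 = 0\{a} | 0 | (0 + 0) ⊢ deadlocked
Reachable graph of Q (4 states):
  v0 = 0\{a} | b.0 | a.(0 + 0) ⊢ -a-> v1, -b-> v2
  v1 = 0\{a} | b.0 | (0 + 0) ⊢ -b-> v3
  v2 = 0\{a} | 0 | a.(0 + 0) ⊢ -a-> v3
  v3 = 0\{a} | 0 | (0 + 0) ⊢ deadlocked
Executing b from Q (initial set {v0}):
  after b @ step 1: {v2}
  — Q admits the full trace.
Executing b from P (initial set {u0}):
  after b @ step 1: ∅  — P cannot continue

NO — witness ⟨b⟩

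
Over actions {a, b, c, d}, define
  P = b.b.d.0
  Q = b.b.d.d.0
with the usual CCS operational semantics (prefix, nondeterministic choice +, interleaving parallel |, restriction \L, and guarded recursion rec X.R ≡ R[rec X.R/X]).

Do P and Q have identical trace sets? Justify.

P's transition system — 4 states:
  m0 = b.b.d.0 has moves -b-> m1
  m1 = b.d.0 has moves -b-> m2
  m2 = d.0 has moves -d-> m3
  m3 = 0 has moves ·
Q's transition system — 5 states:
  n0 = b.b.d.d.0 has moves -b-> n1
  n1 = b.d.d.0 has moves -b-> n2
  n2 = d.d.0 has moves -d-> n3
  n3 = d.0 has moves -d-> n4
  n4 = 0 has moves ·
Trace ⟨bbdd⟩ through Q, begin at {n0}:
  after b @ step 1: {n1}
  after b @ step 2: {n2}
  after d @ step 3: {n3}
  after d @ step 4: {n4}
  ✓ Q
Trace ⟨bbdd⟩ through P, begin at {m0}:
  after b @ step 1: {m1}
  after b @ step 2: {m2}
  after d @ step 3: {m3}
  after d @ step 4: ∅  — P cannot continue

NO — witness ⟨bbdd⟩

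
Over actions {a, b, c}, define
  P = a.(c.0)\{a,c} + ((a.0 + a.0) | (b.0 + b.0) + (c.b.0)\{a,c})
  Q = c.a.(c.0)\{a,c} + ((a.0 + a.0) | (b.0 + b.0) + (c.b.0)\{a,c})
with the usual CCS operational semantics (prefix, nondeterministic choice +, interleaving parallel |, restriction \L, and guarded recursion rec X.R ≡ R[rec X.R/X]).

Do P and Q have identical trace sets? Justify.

traces(P) ≠ traces(Q) — witness ⟨c⟩

Reachable graph of P (5 states):
  m0 = a.(c.0)\{a,c} + ((a.0 + a.0) | (b.0 + b.0) + (c.b.0)\{a,c}) ⊢ =a=> m1, =a=> m2, =b=> m3
  m1 = (c.0)\{a,c} ⊢ (no moves)
  m2 = 0 | (b.0 + b.0) ⊢ =b=> m4
  m3 = (a.0 + a.0) | 0 ⊢ =a=> m4
  m4 = 0 | 0 ⊢ (no moves)
Reachable graph of Q (6 states):
  n0 = c.a.(c.0)\{a,c} + ((a.0 + a.0) | (b.0 + b.0) + (c.b.0)\{a,c}) ⊢ =a=> n1, =b=> n2, =c=> n3
  n1 = 0 | (b.0 + b.0) ⊢ =b=> n4
  n2 = (a.0 + a.0) | 0 ⊢ =a=> n4
  n3 = a.(c.0)\{a,c} ⊢ =a=> n5
  n4 = 0 | 0 ⊢ (no moves)
  n5 = (c.0)\{a,c} ⊢ (no moves)
Run σ = ⟨c⟩ on Q: start {n0}
  step 1 (c): {n3}
  ✓ Q
Run σ = ⟨c⟩ on P: start {m0}
  step 1 (c): ∅ (P stuck)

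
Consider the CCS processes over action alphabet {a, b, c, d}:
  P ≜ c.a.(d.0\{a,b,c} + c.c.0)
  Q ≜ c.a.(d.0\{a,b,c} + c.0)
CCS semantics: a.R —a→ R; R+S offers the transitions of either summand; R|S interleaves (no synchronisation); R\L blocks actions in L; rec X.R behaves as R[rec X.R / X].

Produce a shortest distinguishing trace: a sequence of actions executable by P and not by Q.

cacc

Reachable graph of P (6 states):
  s0 = c.a.(d.0\{a,b,c} + c.c.0) | —c→ s1
  s1 = a.(d.0\{a,b,c} + c.c.0) | —a→ s2
  s2 = d.0\{a,b,c} + c.c.0 | —c→ s3, —d→ s4
  s3 = c.0 | —c→ s5
  s4 = 0\{a,b,c} | ∅
  s5 = 0 | ∅
Reachable graph of Q (5 states):
  t0 = c.a.(d.0\{a,b,c} + c.0) | —c→ t1
  t1 = a.(d.0\{a,b,c} + c.0) | —a→ t2
  t2 = d.0\{a,b,c} + c.0 | —c→ t3, —d→ t4
  t3 = 0 | ∅
  t4 = 0\{a,b,c} | ∅
Run σ = ⟨cacc⟩ on P: start {s0}
  [1] c ⇒ {s1}
  [2] a ⇒ {s2}
  [3] c ⇒ {s3}
  [4] c ⇒ {s5}
  — P admits the full trace.
Run σ = ⟨cacc⟩ on Q: start {t0}
  [1] c ⇒ {t1}
  [2] a ⇒ {t2}
  [3] c ⇒ {t3}
  [4] c ⇒ ∅ (Q stuck)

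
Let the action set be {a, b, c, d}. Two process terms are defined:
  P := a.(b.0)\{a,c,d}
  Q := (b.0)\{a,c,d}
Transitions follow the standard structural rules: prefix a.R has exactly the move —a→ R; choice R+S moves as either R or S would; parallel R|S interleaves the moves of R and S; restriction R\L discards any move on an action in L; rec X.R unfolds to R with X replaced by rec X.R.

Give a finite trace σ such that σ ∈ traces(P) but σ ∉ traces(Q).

a

Reachable graph of P (3 states):
  s0 = a.(b.0)\{a,c,d} has moves -a-> s1
  s1 = (b.0)\{a,c,d} has moves -b-> s2
  s2 = 0\{a,c,d} has moves (no moves)
Reachable graph of Q (2 states):
  t0 = (b.0)\{a,c,d} has moves -b-> t1
  t1 = 0\{a,c,d} has moves (no moves)
Executing a from P (initial set {s0}):
  [1] a ⇒ {s1}
  — P admits the full trace.
Executing a from Q (initial set {t0}):
  [1] a ⇒ no successor for Q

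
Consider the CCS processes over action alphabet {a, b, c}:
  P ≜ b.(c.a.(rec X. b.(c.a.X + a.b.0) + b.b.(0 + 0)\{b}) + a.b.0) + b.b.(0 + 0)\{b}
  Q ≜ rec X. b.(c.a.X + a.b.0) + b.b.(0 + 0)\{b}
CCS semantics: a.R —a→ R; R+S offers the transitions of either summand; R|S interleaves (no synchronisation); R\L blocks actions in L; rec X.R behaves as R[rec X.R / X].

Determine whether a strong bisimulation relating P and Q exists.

P's transition system — 8 states:
  s0 = b.(c.a.(rec X. b.(c.a.X + a.b.0) + b.b.(0 + 0)\{b}) + a.b.0) + b.b.(0 + 0)\{b} :: -b-> s1, -b-> s2
  s1 = b.(0 + 0)\{b} :: -b-> s3
  s2 = c.a.(rec X. b.(c.a.X + a.b.0) + b.b.(0 + 0)\{b}) + a.b.0 :: -a-> s4, -c-> s5
  s3 = (0 + 0)\{b} :: ·
  s4 = b.0 :: -b-> s6
  s5 = a.(rec X. b.(c.a.X + a.b.0) + b.b.(0 + 0)\{b}) :: -a-> s7
  s6 = 0 :: ·
  s7 = rec X. b.(c.a.X + a.b.0) + b.b.(0 + 0)\{b} :: -b-> s1, -b-> s2
Q's transition system — 7 states:
  t0 = rec X. b.(c.a.X + a.b.0) + b.b.(0 + 0)\{b} :: -b-> t1, -b-> t2
  t1 = b.(0 + 0)\{b} :: -b-> t3
  t2 = c.a.(rec X. b.(c.a.X + a.b.0) + b.b.(0 + 0)\{b}) + a.b.0 :: -a-> t4, -c-> t5
  t3 = (0 + 0)\{b} :: ·
  t4 = b.0 :: -b-> t6
  t5 = a.(rec X. b.(c.a.X + a.b.0) + b.b.(0 + 0)\{b}) :: -a-> t0
  t6 = 0 :: ·
Coarsest stable partition (strong bisimilarity classes):
  B0 = {s0, s7, t0}
  B1 = {s2, t2}
  B2 = {s5, t5}
  B3 = {s1, s4, t1, t4}
  B4 = {s3, s6, t3, t6}
s0 ∈ B0, t0 ∈ B0 → same block

YES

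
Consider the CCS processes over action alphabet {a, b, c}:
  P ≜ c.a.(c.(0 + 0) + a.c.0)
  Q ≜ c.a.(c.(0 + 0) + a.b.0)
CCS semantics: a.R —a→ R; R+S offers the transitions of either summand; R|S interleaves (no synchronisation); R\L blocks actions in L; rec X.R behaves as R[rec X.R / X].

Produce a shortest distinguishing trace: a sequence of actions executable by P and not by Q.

caac

Reachable graph of P (6 states):
  u0 = c.a.(c.(0 + 0) + a.c.0) :: —c→ u1
  u1 = a.(c.(0 + 0) + a.c.0) :: —a→ u2
  u2 = c.(0 + 0) + a.c.0 :: —a→ u3, —c→ u4
  u3 = c.0 :: —c→ u5
  u4 = 0 + 0 :: stopped
  u5 = 0 :: stopped
Reachable graph of Q (6 states):
  v0 = c.a.(c.(0 + 0) + a.b.0) :: —c→ v1
  v1 = a.(c.(0 + 0) + a.b.0) :: —a→ v2
  v2 = c.(0 + 0) + a.b.0 :: —a→ v3, —c→ v4
  v3 = b.0 :: —b→ v5
  v4 = 0 + 0 :: stopped
  v5 = 0 :: stopped
Trace ⟨caac⟩ through P, begin at {u0}:
  step 1 (c): {u1}
  step 2 (a): {u2}
  step 3 (a): {u3}
  step 4 (c): {u5}
  ✓ P
Trace ⟨caac⟩ through Q, begin at {v0}:
  step 1 (c): {v1}
  step 2 (a): {v2}
  step 3 (a): {v3}
  step 4 (c): no successor for Q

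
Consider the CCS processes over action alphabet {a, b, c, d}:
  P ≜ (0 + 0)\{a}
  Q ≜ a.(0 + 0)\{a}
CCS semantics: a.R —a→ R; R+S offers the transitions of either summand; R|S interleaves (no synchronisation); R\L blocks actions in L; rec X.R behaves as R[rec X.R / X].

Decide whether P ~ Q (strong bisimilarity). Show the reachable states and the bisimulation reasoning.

LTS(P): 1 reachable states
  p0 = (0 + 0)\{a} :: deadlocked
LTS(Q): 2 reachable states
  q0 = a.(0 + 0)\{a} :: —a→ q1
  q1 = (0 + 0)\{a} :: deadlocked
Partition-refinement fixed point:
  B0 = {p0, q1}
  B1 = {q0}
p0 ∈ B0, q0 ∈ B1 → different blocks

P ≁ Q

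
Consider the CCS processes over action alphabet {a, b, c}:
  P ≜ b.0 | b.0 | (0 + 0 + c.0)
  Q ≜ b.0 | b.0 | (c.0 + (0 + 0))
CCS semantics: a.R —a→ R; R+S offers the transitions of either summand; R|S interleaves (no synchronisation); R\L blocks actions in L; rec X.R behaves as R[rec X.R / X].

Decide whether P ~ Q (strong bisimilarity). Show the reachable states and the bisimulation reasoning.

P's transition system — 8 states:
  p0 = b.0 | b.0 | (0 + 0 + c.0) :: =b=> p1, =b=> p2, =c=> p3
  p1 = 0 | b.0 | (0 + 0 + c.0) :: =b=> p4, =c=> p5
  p2 = b.0 | 0 | (0 + 0 + c.0) :: =b=> p4, =c=> p6
  p3 = b.0 | b.0 | 0 :: =b=> p5, =b=> p6
  p4 = 0 | 0 | (0 + 0 + c.0) :: =c=> p7
  p5 = 0 | b.0 | 0 :: =b=> p7
  p6 = b.0 | 0 | 0 :: =b=> p7
  p7 = 0 | 0 | 0 :: ∅
Q's transition system — 8 states:
  q0 = b.0 | b.0 | (c.0 + (0 + 0)) :: =b=> q1, =b=> q2, =c=> q3
  q1 = 0 | b.0 | (c.0 + (0 + 0)) :: =b=> q4, =c=> q5
  q2 = b.0 | 0 | (c.0 + (0 + 0)) :: =b=> q4, =c=> q6
  q3 = b.0 | b.0 | 0 :: =b=> q5, =b=> q6
  q4 = 0 | 0 | (c.0 + (0 + 0)) :: =c=> q7
  q5 = 0 | b.0 | 0 :: =b=> q7
  q6 = b.0 | 0 | 0 :: =b=> q7
  q7 = 0 | 0 | 0 :: ∅
Coarsest stable partition (strong bisimilarity classes):
  B0 = {p0, q0}
  B1 = {p1, p2, q1, q2}
  B2 = {p4, q4}
  B3 = {p7, q7}
  B4 = {p5, p6, q5, q6}
  B5 = {p3, q3}
p0 ∈ B0, q0 ∈ B0 → same block

YES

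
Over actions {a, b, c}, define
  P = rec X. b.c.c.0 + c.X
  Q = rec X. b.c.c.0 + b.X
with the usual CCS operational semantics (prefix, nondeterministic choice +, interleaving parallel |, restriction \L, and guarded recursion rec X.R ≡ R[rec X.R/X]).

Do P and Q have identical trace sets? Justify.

traces(P) ≠ traces(Q) — witness ⟨c⟩

P's transition system — 4 states:
  s0 = rec X. b.c.c.0 + c.X :: —b→ s1, —c→ s0
  s1 = c.c.0 :: —c→ s2
  s2 = c.0 :: —c→ s3
  s3 = 0 :: ∅
Q's transition system — 4 states:
  t0 = rec X. b.c.c.0 + b.X :: —b→ t0, —b→ t1
  t1 = c.c.0 :: —c→ t2
  t2 = c.0 :: —c→ t3
  t3 = 0 :: ∅
Run σ = ⟨c⟩ on P: start {s0}
  [1] c ⇒ {s0}
  P completes σ.
Run σ = ⟨c⟩ on Q: start {t0}
  [1] c ⇒ no successor for Q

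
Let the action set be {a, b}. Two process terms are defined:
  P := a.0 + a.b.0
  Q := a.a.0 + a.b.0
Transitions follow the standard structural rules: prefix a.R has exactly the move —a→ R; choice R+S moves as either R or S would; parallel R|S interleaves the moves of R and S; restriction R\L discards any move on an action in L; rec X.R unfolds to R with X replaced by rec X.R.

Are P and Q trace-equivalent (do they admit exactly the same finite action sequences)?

NO — witness ⟨aa⟩

LTS(P): 3 reachable states
  s0 = a.0 + a.b.0 :: --a--▸ s1, --a--▸ s2
  s1 = 0 :: stopped
  s2 = b.0 :: --b--▸ s1
LTS(Q): 4 reachable states
  t0 = a.a.0 + a.b.0 :: --a--▸ t1, --a--▸ t2
  t1 = a.0 :: --a--▸ t3
  t2 = b.0 :: --b--▸ t3
  t3 = 0 :: stopped
Executing aa from Q (initial set {t0}):
  [1] a ⇒ {t1, t2}
  [2] a ⇒ {t3}
  Q completes σ.
Executing aa from P (initial set {s0}):
  [1] a ⇒ {s1, s2}
  [2] a ⇒ ∅  — P cannot continue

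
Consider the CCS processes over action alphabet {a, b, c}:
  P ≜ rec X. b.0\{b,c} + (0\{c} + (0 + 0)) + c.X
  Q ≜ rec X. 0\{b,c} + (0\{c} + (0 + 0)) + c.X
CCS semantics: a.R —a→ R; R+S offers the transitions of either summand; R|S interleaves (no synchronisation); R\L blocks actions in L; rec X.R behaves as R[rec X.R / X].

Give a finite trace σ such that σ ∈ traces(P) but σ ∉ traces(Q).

Reachable graph of P (2 states):
  p0 = rec X. b.0\{b,c} + (0\{c} + (0 + 0)) + c.X ⊢ --b--▸ p1, --c--▸ p0
  p1 = 0\{b,c} ⊢ deadlocked
Reachable graph of Q (1 states):
  q0 = rec X. 0\{b,c} + (0\{c} + (0 + 0)) + c.X ⊢ --c--▸ q0
Trace ⟨b⟩ through P, begin at {p0}:
  [1] b ⇒ {p1}
  ✓ P
Trace ⟨b⟩ through Q, begin at {q0}:
  [1] b ⇒ no successor for Q

b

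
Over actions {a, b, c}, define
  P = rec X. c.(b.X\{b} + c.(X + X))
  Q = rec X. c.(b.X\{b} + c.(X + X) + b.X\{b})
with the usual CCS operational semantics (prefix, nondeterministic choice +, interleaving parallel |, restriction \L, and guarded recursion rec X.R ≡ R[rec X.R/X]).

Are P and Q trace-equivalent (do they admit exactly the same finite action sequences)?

P's transition system — 6 states:
  u0 = rec X. c.(b.X\{b} + c.(X + X)) has moves =c=> u1
  u1 = b.(rec X. c.(b.X\{b} + c.(X + X)))\{b} + c.((rec X. c.(b.X\{b} + c.(X + X))) + (rec X. c.(b.X\{b} + c.(X + X)))) has moves =b=> u2, =c=> u3
  u2 = (rec X. c.(b.X\{b} + c.(X + X)))\{b} has moves =c=> u4
  u3 = (rec X. c.(b.X\{b} + c.(X + X))) + (rec X. c.(b.X\{b} + c.(X + X))) has moves =c=> u1
  u4 = (b.(rec X. c.(b.X\{b} + c.(X + X)))\{b} + c.((rec X. c.(b.X\{b} + c.(X + X))) + (rec X. c.(b.X\{b} + c.(X + X)))))\{b} has moves =c=> u5
  u5 = ((rec X. c.(b.X\{b} + c.(X + X))) + (rec X. c.(b.X\{b} + c.(X + X))))\{b} has moves =c=> u4
Q's transition system — 6 states:
  v0 = rec X. c.(b.X\{b} + c.(X + X) + b.X\{b}) has moves =c=> v1
  v1 = b.(rec X. c.(b.X\{b} + c.(X + X) + b.X\{b}))\{b} + c.((rec X. c.(b.X\{b} + c.(X + X) + b.X\{b})) + (rec X. c.(b.X\{b} + c.(X + X) + b.X\{b}))) + b.(rec X. c.(b.X\{b} + c.(X + X) + b.X\{b}))\{b} has moves =b=> v2, =c=> v3
  v2 = (rec X. c.(b.X\{b} + c.(X + X) + b.X\{b}))\{b} has moves =c=> v4
  v3 = (rec X. c.(b.X\{b} + c.(X + X) + b.X\{b})) + (rec X. c.(b.X\{b} + c.(X + X) + b.X\{b})) has moves =c=> v1
  v4 = (b.(rec X. c.(b.X\{b} + c.(X + X) + b.X\{b}))\{b} + c.((rec X. c.(b.X\{b} + c.(X + X) + b.X\{b})) + (rec X. c.(b.X\{b} + c.(X + X) + b.X\{b}))) + b.(rec X. c.(b.X\{b} + c.(X + X) + b.X\{b}))\{b})\{b} has moves =c=> v5
  v5 = ((rec X. c.(b.X\{b} + c.(X + X) + b.X\{b})) + (rec X. c.(b.X\{b} + c.(X + X) + b.X\{b})))\{b} has moves =c=> v4
Bisimilarity quotient blocks:
  B0 = {u0, u3, v0, v3}
  B1 = {u1, v1}
  B2 = {u2, u4, u5, v2, v4, v5}
u0 ∈ B0, v0 ∈ B0 → same block
Bisimilar ⇒ trace-equivalent.

traces(P) = traces(Q)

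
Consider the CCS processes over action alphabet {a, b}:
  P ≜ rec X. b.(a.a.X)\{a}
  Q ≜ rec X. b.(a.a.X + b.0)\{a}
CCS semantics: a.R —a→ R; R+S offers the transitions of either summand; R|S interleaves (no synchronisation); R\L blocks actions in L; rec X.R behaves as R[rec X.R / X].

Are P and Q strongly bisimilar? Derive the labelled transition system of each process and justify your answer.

Reachable graph of P (2 states):
  s0 = rec X. b.(a.a.X)\{a} → —b→ s1
  s1 = (a.a.(rec X. b.(a.a.X)\{a}))\{a} → stopped
Reachable graph of Q (3 states):
  t0 = rec X. b.(a.a.X + b.0)\{a} → —b→ t1
  t1 = (a.a.(rec X. b.(a.a.X + b.0)\{a}) + b.0)\{a} → —b→ t2
  t2 = 0\{a} → stopped
Coarsest stable partition (strong bisimilarity classes):
  B0 = {s0, t1}
  B1 = {s1, t2}
  B2 = {t0}
s0 ∈ B0, t0 ∈ B2 → different blocks

not bisimilar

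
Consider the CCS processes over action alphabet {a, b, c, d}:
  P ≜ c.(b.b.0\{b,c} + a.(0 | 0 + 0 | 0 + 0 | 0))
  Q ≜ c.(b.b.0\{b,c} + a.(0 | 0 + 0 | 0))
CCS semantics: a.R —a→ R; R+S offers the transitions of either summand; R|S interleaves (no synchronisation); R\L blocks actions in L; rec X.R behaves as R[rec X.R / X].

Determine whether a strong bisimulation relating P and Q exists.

P ~ Q

P's transition system — 5 states:
  u0 = c.(b.b.0\{b,c} + a.(0 | 0 + 0 | 0 + 0 | 0)) ⊢ —c→ u1
  u1 = b.b.0\{b,c} + a.(0 | 0 + 0 | 0 + 0 | 0) ⊢ —a→ u2, —b→ u3
  u2 = 0 | 0 + 0 | 0 + 0 | 0 ⊢ (no moves)
  u3 = b.0\{b,c} ⊢ —b→ u4
  u4 = 0\{b,c} ⊢ (no moves)
Q's transition system — 5 states:
  v0 = c.(b.b.0\{b,c} + a.(0 | 0 + 0 | 0)) ⊢ —c→ v1
  v1 = b.b.0\{b,c} + a.(0 | 0 + 0 | 0) ⊢ —a→ v2, —b→ v3
  v2 = 0 | 0 + 0 | 0 ⊢ (no moves)
  v3 = b.0\{b,c} ⊢ —b→ v4
  v4 = 0\{b,c} ⊢ (no moves)
Partition-refinement fixed point:
  B0 = {u0, v0}
  B1 = {u1, v1}
  B2 = {u3, v3}
  B3 = {u2, u4, v2, v4}
u0 ∈ B0, v0 ∈ B0 → same block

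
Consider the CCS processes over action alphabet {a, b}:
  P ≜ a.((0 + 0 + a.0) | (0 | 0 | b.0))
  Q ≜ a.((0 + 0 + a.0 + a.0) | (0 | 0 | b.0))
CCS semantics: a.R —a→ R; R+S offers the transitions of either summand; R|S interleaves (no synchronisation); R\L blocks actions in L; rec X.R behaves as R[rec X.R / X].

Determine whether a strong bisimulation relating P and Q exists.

bisimilar

P's transition system — 5 states:
  m0 = a.((0 + 0 + a.0) | (0 | 0 | b.0)) | --a--▸ m1
  m1 = (0 + 0 + a.0) | (0 | 0 | b.0) | --a--▸ m2, --b--▸ m3
  m2 = 0 | (0 | 0 | b.0) | --b--▸ m4
  m3 = (0 + 0 + a.0) | (0 | 0 | 0) | --a--▸ m4
  m4 = 0 | (0 | 0 | 0) | ∅
Q's transition system — 5 states:
  n0 = a.((0 + 0 + a.0 + a.0) | (0 | 0 | b.0)) | --a--▸ n1
  n1 = (0 + 0 + a.0 + a.0) | (0 | 0 | b.0) | --a--▸ n2, --b--▸ n3
  n2 = 0 | (0 | 0 | b.0) | --b--▸ n4
  n3 = (0 + 0 + a.0 + a.0) | (0 | 0 | 0) | --a--▸ n4
  n4 = 0 | (0 | 0 | 0) | ∅
Partition-refinement fixed point:
  B0 = {m0, n0}
  B1 = {m1, n1}
  B2 = {m3, n3}
  B3 = {m4, n4}
  B4 = {m2, n2}
m0 ∈ B0, n0 ∈ B0 → same block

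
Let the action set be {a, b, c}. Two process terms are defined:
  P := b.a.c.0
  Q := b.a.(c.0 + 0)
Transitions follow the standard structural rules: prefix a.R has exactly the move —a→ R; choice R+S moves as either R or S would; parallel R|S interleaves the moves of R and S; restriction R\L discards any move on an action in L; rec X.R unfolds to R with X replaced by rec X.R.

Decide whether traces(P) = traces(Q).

Reachable graph of P (4 states):
  u0 = b.a.c.0 | ··b··> u1
  u1 = a.c.0 | ··a··> u2
  u2 = c.0 | ··c··> u3
  u3 = 0 | deadlocked
Reachable graph of Q (4 states):
  v0 = b.a.(c.0 + 0) | ··b··> v1
  v1 = a.(c.0 + 0) | ··a··> v2
  v2 = c.0 + 0 | ··c··> v3
  v3 = 0 | deadlocked
Partition-refinement fixed point:
  B0 = {u0, v0}
  B1 = {u1, v1}
  B2 = {u2, v2}
  B3 = {u3, v3}
u0 ∈ B0, v0 ∈ B0 → same block
Bisimilar ⇒ trace-equivalent.

traces(P) = traces(Q)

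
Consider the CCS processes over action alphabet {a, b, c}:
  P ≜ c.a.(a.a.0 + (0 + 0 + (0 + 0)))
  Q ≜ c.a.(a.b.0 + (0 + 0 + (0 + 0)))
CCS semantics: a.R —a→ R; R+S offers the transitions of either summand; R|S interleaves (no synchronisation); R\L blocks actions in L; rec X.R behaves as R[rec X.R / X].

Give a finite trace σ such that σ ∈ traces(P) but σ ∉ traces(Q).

caaa

Reachable graph of P (5 states):
  u0 = c.a.(a.a.0 + (0 + 0 + (0 + 0))) | —c→ u1
  u1 = a.(a.a.0 + (0 + 0 + (0 + 0))) | —a→ u2
  u2 = a.a.0 + (0 + 0 + (0 + 0)) | —a→ u3
  u3 = a.0 | —a→ u4
  u4 = 0 | ∅
Reachable graph of Q (5 states):
  v0 = c.a.(a.b.0 + (0 + 0 + (0 + 0))) | —c→ v1
  v1 = a.(a.b.0 + (0 + 0 + (0 + 0))) | —a→ v2
  v2 = a.b.0 + (0 + 0 + (0 + 0)) | —a→ v3
  v3 = b.0 | —b→ v4
  v4 = 0 | ∅
Executing caaa from P (initial set {u0}):
  step 1 (c): {u1}
  step 2 (a): {u2}
  step 3 (a): {u3}
  step 4 (a): {u4}
  ✓ P
Executing caaa from Q (initial set {v0}):
  step 1 (c): {v1}
  step 2 (a): {v2}
  step 3 (a): {v3}
  step 4 (a): ∅  — Q cannot continue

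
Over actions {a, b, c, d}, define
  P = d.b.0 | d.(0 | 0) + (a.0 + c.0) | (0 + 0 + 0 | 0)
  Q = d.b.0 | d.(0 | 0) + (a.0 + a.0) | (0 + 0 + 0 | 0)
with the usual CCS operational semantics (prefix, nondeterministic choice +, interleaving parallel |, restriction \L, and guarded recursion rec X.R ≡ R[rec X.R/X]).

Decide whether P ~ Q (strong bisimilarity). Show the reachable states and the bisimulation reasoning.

P's transition system — 7 states:
  m0 = d.b.0 | d.(0 | 0) + (a.0 + c.0) | (0 + 0 + 0 | 0) has moves =a=> m1, =c=> m1, =d=> m2, =d=> m3
  m1 = 0 | (0 + 0 + 0 | 0) has moves ∅
  m2 = b.0 | d.(0 | 0) has moves =b=> m4, =d=> m5
  m3 = d.b.0 | (0 | 0) has moves =d=> m5
  m4 = 0 | d.(0 | 0) has moves =d=> m6
  m5 = b.0 | (0 | 0) has moves =b=> m6
  m6 = 0 | (0 | 0) has moves ∅
Q's transition system — 7 states:
  n0 = d.b.0 | d.(0 | 0) + (a.0 + a.0) | (0 + 0 + 0 | 0) has moves =a=> n1, =d=> n2, =d=> n3
  n1 = 0 | (0 + 0 + 0 | 0) has moves ∅
  n2 = b.0 | d.(0 | 0) has moves =b=> n4, =d=> n5
  n3 = d.b.0 | (0 | 0) has moves =d=> n5
  n4 = 0 | d.(0 | 0) has moves =d=> n6
  n5 = b.0 | (0 | 0) has moves =b=> n6
  n6 = 0 | (0 | 0) has moves ∅
Partition-refinement fixed point:
  B0 = {m0}
  B1 = {m1, m6, n1, n6}
  B2 = {m2, n2}
  B3 = {m5, n5}
  B4 = {m4, n4}
  B5 = {m3, n3}
  B6 = {n0}
m0 ∈ B0, n0 ∈ B6 → different blocks

not bisimilar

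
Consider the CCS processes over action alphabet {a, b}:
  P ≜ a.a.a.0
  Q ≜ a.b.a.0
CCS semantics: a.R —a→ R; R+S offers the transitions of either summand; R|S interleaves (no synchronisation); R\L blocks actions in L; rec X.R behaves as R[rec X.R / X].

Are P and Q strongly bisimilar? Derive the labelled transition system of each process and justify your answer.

P ≁ Q

LTS(P): 4 reachable states
  p0 = a.a.a.0 has moves ··a··> p1
  p1 = a.a.0 has moves ··a··> p2
  p2 = a.0 has moves ··a··> p3
  p3 = 0 has moves stopped
LTS(Q): 4 reachable states
  q0 = a.b.a.0 has moves ··a··> q1
  q1 = b.a.0 has moves ··b··> q2
  q2 = a.0 has moves ··a··> q3
  q3 = 0 has moves stopped
Bisimilarity quotient blocks:
  B0 = {p0}
  B1 = {p1}
  B2 = {p2, q2}
  B3 = {p3, q3}
  B4 = {q0}
  B5 = {q1}
p0 ∈ B0, q0 ∈ B4 → different blocks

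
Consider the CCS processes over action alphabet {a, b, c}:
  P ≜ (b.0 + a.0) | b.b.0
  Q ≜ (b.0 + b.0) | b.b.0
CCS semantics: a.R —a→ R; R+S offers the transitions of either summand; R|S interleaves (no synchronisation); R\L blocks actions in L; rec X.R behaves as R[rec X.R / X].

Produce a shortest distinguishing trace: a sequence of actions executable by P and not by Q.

Reachable graph of P (6 states):
  p0 = (b.0 + a.0) | b.b.0 :: -a-> p1, -b-> p1, -b-> p2
  p1 = 0 | b.b.0 :: -b-> p3
  p2 = (b.0 + a.0) | b.0 :: -a-> p3, -b-> p3, -b-> p4
  p3 = 0 | b.0 :: -b-> p5
  p4 = (b.0 + a.0) | 0 :: -a-> p5, -b-> p5
  p5 = 0 | 0 :: stopped
Reachable graph of Q (6 states):
  q0 = (b.0 + b.0) | b.b.0 :: -b-> q1, -b-> q2
  q1 = (b.0 + b.0) | b.0 :: -b-> q3, -b-> q4
  q2 = 0 | b.b.0 :: -b-> q4
  q3 = (b.0 + b.0) | 0 :: -b-> q5
  q4 = 0 | b.0 :: -b-> q5
  q5 = 0 | 0 :: stopped
Trace ⟨a⟩ through P, begin at {p0}:
  [1] a ⇒ {p1}
  P completes σ.
Trace ⟨a⟩ through Q, begin at {q0}:
  [1] a ⇒ ∅  — Q cannot continue

a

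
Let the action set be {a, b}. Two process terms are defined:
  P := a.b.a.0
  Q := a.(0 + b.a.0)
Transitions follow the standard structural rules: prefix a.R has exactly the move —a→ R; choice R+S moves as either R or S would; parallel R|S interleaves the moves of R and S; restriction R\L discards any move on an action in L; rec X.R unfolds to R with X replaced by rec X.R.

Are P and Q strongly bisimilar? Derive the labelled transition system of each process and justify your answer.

YES

Reachable graph of P (4 states):
  m0 = a.b.a.0 has moves —a→ m1
  m1 = b.a.0 has moves —b→ m2
  m2 = a.0 has moves —a→ m3
  m3 = 0 has moves stopped
Reachable graph of Q (4 states):
  n0 = a.(0 + b.a.0) has moves —a→ n1
  n1 = 0 + b.a.0 has moves —b→ n2
  n2 = a.0 has moves —a→ n3
  n3 = 0 has moves stopped
Partition-refinement fixed point:
  B0 = {m0, n0}
  B1 = {m1, n1}
  B2 = {m2, n2}
  B3 = {m3, n3}
m0 ∈ B0, n0 ∈ B0 → same block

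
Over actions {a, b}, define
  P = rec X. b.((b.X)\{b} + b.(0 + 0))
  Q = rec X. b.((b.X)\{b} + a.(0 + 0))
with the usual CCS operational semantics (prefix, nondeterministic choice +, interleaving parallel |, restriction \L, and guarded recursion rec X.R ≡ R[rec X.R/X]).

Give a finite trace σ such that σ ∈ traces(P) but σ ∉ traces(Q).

bb

LTS(P): 3 reachable states
  m0 = rec X. b.((b.X)\{b} + b.(0 + 0)) has moves -b-> m1
  m1 = (b.(rec X. b.((b.X)\{b} + b.(0 + 0))))\{b} + b.(0 + 0) has moves -b-> m2
  m2 = 0 + 0 has moves ·
LTS(Q): 3 reachable states
  n0 = rec X. b.((b.X)\{b} + a.(0 + 0)) has moves -b-> n1
  n1 = (b.(rec X. b.((b.X)\{b} + a.(0 + 0))))\{b} + a.(0 + 0) has moves -a-> n2
  n2 = 0 + 0 has moves ·
Executing bb from P (initial set {m0}):
  [1] b ⇒ {m1}
  [2] b ⇒ {m2}
  P completes σ.
Executing bb from Q (initial set {n0}):
  [1] b ⇒ {n1}
  [2] b ⇒ ∅ (Q stuck)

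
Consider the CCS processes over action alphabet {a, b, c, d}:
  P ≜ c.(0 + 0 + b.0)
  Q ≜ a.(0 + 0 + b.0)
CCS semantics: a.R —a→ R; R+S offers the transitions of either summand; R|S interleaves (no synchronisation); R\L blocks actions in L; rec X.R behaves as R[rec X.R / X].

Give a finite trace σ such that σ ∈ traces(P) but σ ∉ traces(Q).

Reachable graph of P (3 states):
  p0 = c.(0 + 0 + b.0) :: =c=> p1
  p1 = 0 + 0 + b.0 :: =b=> p2
  p2 = 0 :: (no moves)
Reachable graph of Q (3 states):
  q0 = a.(0 + 0 + b.0) :: =a=> q1
  q1 = 0 + 0 + b.0 :: =b=> q2
  q2 = 0 :: (no moves)
Executing c from P (initial set {p0}):
  step 1 (c): {p1}
  — P admits the full trace.
Executing c from Q (initial set {q0}):
  step 1 (c): ∅  — Q cannot continue

c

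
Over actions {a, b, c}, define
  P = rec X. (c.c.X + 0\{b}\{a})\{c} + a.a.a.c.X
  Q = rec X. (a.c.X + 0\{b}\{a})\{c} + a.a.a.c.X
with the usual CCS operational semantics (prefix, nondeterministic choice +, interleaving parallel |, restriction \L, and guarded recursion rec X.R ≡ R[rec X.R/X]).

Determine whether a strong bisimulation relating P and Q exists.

not bisimilar

LTS(P): 4 reachable states
  m0 = rec X. (c.c.X + 0\{b}\{a})\{c} + a.a.a.c.X :: —a→ m1
  m1 = a.a.c.(rec X. (c.c.X + 0\{b}\{a})\{c} + a.a.a.c.X) :: —a→ m2
  m2 = a.c.(rec X. (c.c.X + 0\{b}\{a})\{c} + a.a.a.c.X) :: —a→ m3
  m3 = c.(rec X. (c.c.X + 0\{b}\{a})\{c} + a.a.a.c.X) :: —c→ m0
LTS(Q): 5 reachable states
  n0 = rec X. (a.c.X + 0\{b}\{a})\{c} + a.a.a.c.X :: —a→ n1, —a→ n2
  n1 = (c.(rec X. (a.c.X + 0\{b}\{a})\{c} + a.a.a.c.X))\{c} :: ·
  n2 = a.a.c.(rec X. (a.c.X + 0\{b}\{a})\{c} + a.a.a.c.X) :: —a→ n3
  n3 = a.c.(rec X. (a.c.X + 0\{b}\{a})\{c} + a.a.a.c.X) :: —a→ n4
  n4 = c.(rec X. (a.c.X + 0\{b}\{a})\{c} + a.a.a.c.X) :: —c→ n0
Bisimilarity quotient blocks:
  B0 = {m0}
  B1 = {m1}
  B2 = {m2}
  B3 = {m3}
  B4 = {n0}
  B5 = {n1}
  B6 = {n2}
  B7 = {n3}
  B8 = {n4}
m0 ∈ B0, n0 ∈ B4 → different blocks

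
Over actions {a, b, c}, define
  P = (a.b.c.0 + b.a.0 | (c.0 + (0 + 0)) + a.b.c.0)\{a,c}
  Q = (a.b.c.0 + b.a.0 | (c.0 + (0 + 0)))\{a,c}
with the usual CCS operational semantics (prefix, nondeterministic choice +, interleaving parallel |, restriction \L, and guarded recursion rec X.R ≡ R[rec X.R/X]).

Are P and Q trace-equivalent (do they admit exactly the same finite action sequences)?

traces(P) = traces(Q)

Reachable graph of P (2 states):
  p0 = (a.b.c.0 + b.a.0 | (c.0 + (0 + 0)) + a.b.c.0)\{a,c} has moves ··b··> p1
  p1 = (a.0 | (c.0 + (0 + 0)))\{a,c} has moves stopped
Reachable graph of Q (2 states):
  q0 = (a.b.c.0 + b.a.0 | (c.0 + (0 + 0)))\{a,c} has moves ··b··> q1
  q1 = (a.0 | (c.0 + (0 + 0)))\{a,c} has moves stopped
Bisimilarity quotient blocks:
  B0 = {p0, q0}
  B1 = {p1, q1}
p0 ∈ B0, q0 ∈ B0 → same block
Bisimilar ⇒ trace-equivalent.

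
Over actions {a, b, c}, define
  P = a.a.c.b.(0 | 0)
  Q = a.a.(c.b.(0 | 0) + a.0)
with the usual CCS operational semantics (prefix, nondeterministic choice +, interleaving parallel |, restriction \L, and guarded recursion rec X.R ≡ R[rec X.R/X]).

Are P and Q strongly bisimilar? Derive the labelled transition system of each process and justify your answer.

P ≁ Q

P's transition system — 5 states:
  s0 = a.a.c.b.(0 | 0) | -a-> s1
  s1 = a.c.b.(0 | 0) | -a-> s2
  s2 = c.b.(0 | 0) | -c-> s3
  s3 = b.(0 | 0) | -b-> s4
  s4 = 0 | 0 | (no moves)
Q's transition system — 6 states:
  t0 = a.a.(c.b.(0 | 0) + a.0) | -a-> t1
  t1 = a.(c.b.(0 | 0) + a.0) | -a-> t2
  t2 = c.b.(0 | 0) + a.0 | -a-> t3, -c-> t4
  t3 = 0 | (no moves)
  t4 = b.(0 | 0) | -b-> t5
  t5 = 0 | 0 | (no moves)
Coarsest stable partition (strong bisimilarity classes):
  B0 = {s0}
  B1 = {s1}
  B2 = {s2}
  B3 = {s3, t4}
  B4 = {s4, t3, t5}
  B5 = {t0}
  B6 = {t1}
  B7 = {t2}
s0 ∈ B0, t0 ∈ B5 → different blocks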